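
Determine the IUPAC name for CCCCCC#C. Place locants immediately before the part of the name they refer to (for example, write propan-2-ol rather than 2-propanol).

The longest carbon chain that includes the multiple bond has 7 carbons, so the parent hydride is heptane.
A C≡C triple bond in the chain gives the infix -yne-.
Number the chain so that numbering from this end puts the triple bond at C-1 rather than C-6.
This places the triple bond between C-1 and C-2.
Assembling the pieces gives hept-1-yne.

hept-1-yne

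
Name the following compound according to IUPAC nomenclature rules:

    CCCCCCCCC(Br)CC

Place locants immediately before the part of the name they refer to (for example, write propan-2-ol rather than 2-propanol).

3-bromoundecane

The longest continuous carbon chain has 11 atoms, so the parent hydride is undecane.
Choose the numbering such that the substituent locant set {3} is lower than {9} at the first point of difference.
This places a bromo group at C-3.
Assembling the pieces gives 3-bromoundecane.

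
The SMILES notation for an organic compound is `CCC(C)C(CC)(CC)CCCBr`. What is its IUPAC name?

The longest continuous carbon chain has 7 atoms, so the parent hydride is heptane.
The numbering direction is chosen so that the substituent locant set {1,4,4,5} is lower than {3,4,4,7} at the first point of difference.
With this numbering: a bromo group at C-1; two ethyl groups at C-4; a methyl group at C-5.
Prefixes are listed alphabetically: bromo, ethyl, methyl.
Assembling the pieces gives 1-bromo-4,4-diethyl-5-methylheptane.

1-bromo-4,4-diethyl-5-methylheptane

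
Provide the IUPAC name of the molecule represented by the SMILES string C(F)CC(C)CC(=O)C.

The longest chain bearing the carbonyl is 6 carbons long (hexane).
A ketone (C=O on an internal carbon) is the principal characteristic group, giving the suffix -one.
Choose the numbering such that numbering from this end puts the carbonyl group at C-2 rather than C-5.
That gives the carbonyl at C-2; a fluoro group at C-6; a methyl group at C-4.
The substituents are ordered alphabetically, ignoring any di-/tri- multipliers.
Assembling the pieces gives 6-fluoro-4-methylhexan-2-one.

6-fluoro-4-methylhexan-2-one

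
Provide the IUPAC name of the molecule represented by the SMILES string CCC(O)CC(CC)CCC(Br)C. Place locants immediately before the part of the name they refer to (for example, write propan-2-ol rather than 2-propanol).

8-bromo-5-ethylnonan-3-ol

The longest chain bearing the –OH group is 9 carbons long (nonane).
The highest-priority functional group is an alcohol (–OH), so the name ends in -ol.
Number the chain so that numbering from this end puts the hydroxyl group at C-3 rather than C-7.
This places the hydroxyl at C-3; a bromo group at C-8; an ethyl group at C-5.
The substituents are ordered alphabetically, ignoring any di-/tri- multipliers.
The name is 8-bromo-5-ethylnonan-3-ol.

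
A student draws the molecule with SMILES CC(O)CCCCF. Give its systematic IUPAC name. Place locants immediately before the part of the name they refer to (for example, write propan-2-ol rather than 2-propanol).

The longest chain bearing the –OH group is 6 carbons long (hexane).
An alcohol (–OH) is the principal characteristic group, giving the suffix -ol.
Choose the numbering such that numbering from this end puts the hydroxyl group at C-2 rather than C-5.
That gives the hydroxyl at C-2; a fluoro group at C-6.
Assembling the pieces gives 6-fluorohexan-2-ol.

6-fluorohexan-2-ol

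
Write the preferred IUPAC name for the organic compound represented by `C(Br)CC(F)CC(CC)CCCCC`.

The longest carbon chain is 10 atoms: the parent is decane.
The numbering direction is chosen so that the substituent locant set {1,3,5} is lower than {6,8,10} at the first point of difference.
With this numbering: a bromo group at C-1; an ethyl group at C-5; a fluoro group at C-3.
Prefixes are listed alphabetically: bromo, ethyl, fluoro.
The name is 1-bromo-5-ethyl-3-fluorodecane.

1-bromo-5-ethyl-3-fluorodecane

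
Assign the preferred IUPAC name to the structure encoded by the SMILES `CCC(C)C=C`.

3-methylpent-1-ene

The longest chain bearing the multiple bond is 5 carbons long (pentane).
The chain contains a C=C double bond, so the unsaturation ending is -ene.
Number the chain so that numbering from this end puts the double bond at C-1 rather than C-4.
This places the double bond between C-1 and C-2; a methyl group at C-3.
The name is 3-methylpent-1-ene.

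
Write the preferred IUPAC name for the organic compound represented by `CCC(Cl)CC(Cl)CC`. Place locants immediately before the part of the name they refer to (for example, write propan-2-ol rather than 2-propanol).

The longest carbon chain is 7 atoms: the parent is heptane.
Numbering from either end gives identical locants here.
This places chloro groups at C-3 and C-5.
Putting it together: 3,5-dichloroheptane.

3,5-dichloroheptane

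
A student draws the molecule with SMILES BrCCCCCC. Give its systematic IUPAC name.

The longest carbon chain is 6 atoms: the parent is hexane.
The numbering direction is chosen so that the substituent locant set {1} is lower than {6} at the first point of difference.
With this numbering: a bromo group at C-1.
Assembling the pieces gives 1-bromohexane.

1-bromohexane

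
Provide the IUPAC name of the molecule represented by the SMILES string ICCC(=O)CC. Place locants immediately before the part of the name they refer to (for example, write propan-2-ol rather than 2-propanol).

1-iodopentan-3-one

The longest chain bearing the carbonyl is 5 carbons long (pentane).
The highest-priority functional group is a ketone (C=O on an internal carbon), so the name ends in -one.
Choose the numbering such that the substituent locant set {1} is lower than {5} at the first point of difference.
This places the carbonyl at C-3; an iodo group at C-1.
Assembling the pieces gives 1-iodopentan-3-one.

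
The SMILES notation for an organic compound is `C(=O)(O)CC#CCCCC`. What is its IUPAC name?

oct-3-ynoic acid

The longest carbon chain that includes the –COOH group and the multiple bond has 8 carbons, so the parent hydride is octane.
The highest-priority functional group is a carboxylic acid (terminal –COOH), so the name ends in -oic acid.
A C≡C triple bond in the chain gives the infix -yne-.
Number the chain so that the carboxylic acid carbon is C-1 by definition.
With this numbering: the triple bond between C-3 and C-4.
The name is oct-3-ynoic acid.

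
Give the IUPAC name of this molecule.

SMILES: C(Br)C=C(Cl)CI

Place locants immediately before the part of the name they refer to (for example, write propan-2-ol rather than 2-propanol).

4-bromo-2-chloro-1-iodobut-2-ene

The longest carbon chain that includes the multiple bond has 4 carbons, so the parent hydride is butane.
The chain contains a C=C double bond, so the unsaturation ending is -ene.
Choose the numbering such that the substituent locant set {1,2,4} is lower than {1,3,4} at the first point of difference.
That gives the double bond between C-2 and C-3; a bromo group at C-4; a chloro group at C-2; an iodo group at C-1.
Substituent prefixes are cited in alphabetical order (multiplying prefixes like di-/tri- are ignored for ordering).
Putting it together: 4-bromo-2-chloro-1-iodobut-2-ene.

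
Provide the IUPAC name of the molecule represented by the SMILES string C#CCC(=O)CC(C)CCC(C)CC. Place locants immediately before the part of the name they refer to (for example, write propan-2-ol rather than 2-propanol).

The longest carbon chain that includes the carbonyl and the multiple bond has 11 carbons, so the parent hydride is undecane.
The principal characteristic group is a ketone (C=O on an internal carbon), named with the suffix -one.
The chain contains a C≡C triple bond, so the unsaturation ending is -yne.
Number the chain so that numbering from this end puts the carbonyl group at C-4 rather than C-8.
That gives the carbonyl at C-4; the triple bond between C-1 and C-2; methyl groups at C-6 and C-9.
The name is 6,9-dimethylundec-1-yn-4-one.

6,9-dimethylundec-1-yn-4-one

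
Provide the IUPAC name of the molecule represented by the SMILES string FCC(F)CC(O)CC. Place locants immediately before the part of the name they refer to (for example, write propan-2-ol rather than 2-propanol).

Counting along the main chain through the –OH group gives 6 carbons: the parent is hexane.
The highest-priority functional group is an alcohol (–OH), so the name ends in -ol.
Choose the numbering such that numbering from this end puts the hydroxyl group at C-3 rather than C-4.
That gives the hydroxyl at C-3; fluoro groups at C-5 and C-6.
Putting it together: 5,6-difluorohexan-3-ol.

5,6-difluorohexan-3-ol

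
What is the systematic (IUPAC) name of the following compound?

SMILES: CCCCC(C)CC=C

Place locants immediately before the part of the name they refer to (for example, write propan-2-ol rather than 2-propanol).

4-methyloct-1-ene

Counting along the main chain through the multiple bond gives 8 carbons: the parent is octane.
The chain contains a C=C double bond, so the unsaturation ending is -ene.
Choose the numbering such that numbering from this end puts the double bond at C-1 rather than C-7.
With this numbering: the double bond between C-1 and C-2; a methyl group at C-4.
The name is 4-methyloct-1-ene.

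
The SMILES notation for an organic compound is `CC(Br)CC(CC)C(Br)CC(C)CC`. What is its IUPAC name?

2,5-dibromo-4-ethyl-7-methylnonane

The longest continuous carbon chain has 9 atoms, so the parent hydride is nonane.
Choose the numbering such that the substituent locant set {2,4,5,7} is lower than {3,5,6,8} at the first point of difference.
That gives bromo groups at C-2 and C-5; an ethyl group at C-4; a methyl group at C-7.
The substituents are ordered alphabetically, ignoring any di-/tri- multipliers.
The name is 2,5-dibromo-4-ethyl-7-methylnonane.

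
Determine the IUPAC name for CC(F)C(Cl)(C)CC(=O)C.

4-chloro-5-fluoro-4-methylhexan-2-one

Counting along the main chain through the carbonyl gives 6 carbons: the parent is hexane.
The principal characteristic group is a ketone (C=O on an internal carbon), named with the suffix -one.
The numbering direction is chosen so that numbering from this end puts the carbonyl group at C-2 rather than C-5.
With this numbering: the carbonyl at C-2; a chloro group at C-4; a fluoro group at C-5; a methyl group at C-4.
Prefixes are listed alphabetically: chloro, fluoro, methyl.
The name is 4-chloro-5-fluoro-4-methylhexan-2-one.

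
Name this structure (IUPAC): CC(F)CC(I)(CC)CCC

4-ethyl-2-fluoro-4-iodoheptane

The longest carbon chain is 7 atoms: the parent is heptane.
The numbering direction is chosen so that the substituent locant set {2,4,4} is lower than {4,4,6} at the first point of difference.
That gives an ethyl group at C-4; a fluoro group at C-2; an iodo group at C-4.
Substituent prefixes are cited in alphabetical order (multiplying prefixes like di-/tri- are ignored for ordering).
The name is 4-ethyl-2-fluoro-4-iodoheptane.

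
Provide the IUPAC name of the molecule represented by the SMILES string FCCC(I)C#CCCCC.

1-fluoro-3-iodonon-4-yne

Counting along the main chain through the multiple bond gives 9 carbons: the parent is nonane.
There is one C≡C triple bond, indicated by the ending -yne.
Number the chain so that numbering from this end puts the triple bond at C-4 rather than C-5.
That gives the triple bond between C-4 and C-5; a fluoro group at C-1; an iodo group at C-3.
The substituents are ordered alphabetically, ignoring any di-/tri- multipliers.
Putting it together: 1-fluoro-3-iodonon-4-yne.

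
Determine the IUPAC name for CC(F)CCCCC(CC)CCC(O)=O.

4-ethyl-9-fluorodecanoic acid

The longest chain bearing the –COOH group is 10 carbons long (decane).
The highest-priority functional group is a carboxylic acid (terminal –COOH), so the name ends in -oic acid.
Choose the numbering such that the carboxylic acid carbon is C-1 by definition.
That gives an ethyl group at C-4; a fluoro group at C-9.
Substituent prefixes are cited in alphabetical order (multiplying prefixes like di-/tri- are ignored for ordering).
Assembling the pieces gives 4-ethyl-9-fluorodecanoic acid.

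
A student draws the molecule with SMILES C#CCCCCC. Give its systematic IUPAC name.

hept-1-yne

Counting along the main chain through the multiple bond gives 7 carbons: the parent is heptane.
There is one C≡C triple bond, indicated by the ending -yne.
Choose the numbering such that numbering from this end puts the triple bond at C-1 rather than C-6.
With this numbering: the triple bond between C-1 and C-2.
Putting it together: hept-1-yne.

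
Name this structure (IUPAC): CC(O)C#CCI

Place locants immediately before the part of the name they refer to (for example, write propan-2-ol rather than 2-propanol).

5-iodopent-3-yn-2-ol

The longest carbon chain that includes the –OH group and the multiple bond has 5 carbons, so the parent hydride is pentane.
An alcohol (–OH) is the principal characteristic group, giving the suffix -ol.
The chain contains a C≡C triple bond, so the unsaturation ending is -yne.
Number the chain so that numbering from this end puts the hydroxyl group at C-2 rather than C-4.
This places the hydroxyl at C-2; the triple bond between C-3 and C-4; an iodo group at C-5.
Putting it together: 5-iodopent-3-yn-2-ol.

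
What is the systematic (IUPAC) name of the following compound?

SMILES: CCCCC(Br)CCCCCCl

The longest continuous carbon chain has 10 atoms, so the parent hydride is decane.
Number the chain so that the substituent locant set {1,6} is lower than {5,10} at the first point of difference.
With this numbering: a bromo group at C-6; a chloro group at C-1.
Prefixes are listed alphabetically: bromo, chloro.
Putting it together: 6-bromo-1-chlorodecane.

6-bromo-1-chlorodecane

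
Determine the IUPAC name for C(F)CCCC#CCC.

The longest carbon chain that includes the multiple bond has 8 carbons, so the parent hydride is octane.
There is one C≡C triple bond, indicated by the ending -yne.
The numbering direction is chosen so that numbering from this end puts the triple bond at C-3 rather than C-5.
That gives the triple bond between C-3 and C-4; a fluoro group at C-8.
Putting it together: 8-fluorooct-3-yne.

8-fluorooct-3-yne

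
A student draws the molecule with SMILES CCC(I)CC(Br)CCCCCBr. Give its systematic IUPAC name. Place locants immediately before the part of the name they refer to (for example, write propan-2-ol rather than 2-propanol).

The parent chain contains 10 carbons (decane).
The numbering direction is chosen so that the substituent locant set {1,6,8} is lower than {3,5,10} at the first point of difference.
This places bromo groups at C-1 and C-6; an iodo group at C-8.
The substituents are ordered alphabetically, ignoring any di-/tri- multipliers.
Assembling the pieces gives 1,6-dibromo-8-iododecane.

1,6-dibromo-8-iododecane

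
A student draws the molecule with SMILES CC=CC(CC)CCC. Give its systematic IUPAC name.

4-ethylhept-2-ene

The longest chain bearing the multiple bond is 7 carbons long (heptane).
A C=C double bond in the chain gives the infix -ene-.
The numbering direction is chosen so that numbering from this end puts the double bond at C-2 rather than C-5.
With this numbering: the double bond between C-2 and C-3; an ethyl group at C-4.
Assembling the pieces gives 4-ethylhept-2-ene.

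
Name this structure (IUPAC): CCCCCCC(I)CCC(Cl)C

2-chloro-5-iodoundecane

The parent chain contains 11 carbons (undecane).
Choose the numbering such that the substituent locant set {2,5} is lower than {7,10} at the first point of difference.
That gives a chloro group at C-2; an iodo group at C-5.
Substituent prefixes are cited in alphabetical order (multiplying prefixes like di-/tri- are ignored for ordering).
Assembling the pieces gives 2-chloro-5-iodoundecane.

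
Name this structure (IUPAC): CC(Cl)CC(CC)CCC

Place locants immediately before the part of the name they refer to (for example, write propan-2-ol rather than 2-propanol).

2-chloro-4-ethylheptane

The parent chain contains 7 carbons (heptane).
Number the chain so that the substituent locant set {2,4} is lower than {4,6} at the first point of difference.
This places a chloro group at C-2; an ethyl group at C-4.
Prefixes are listed alphabetically: chloro, ethyl.
The name is 2-chloro-4-ethylheptane.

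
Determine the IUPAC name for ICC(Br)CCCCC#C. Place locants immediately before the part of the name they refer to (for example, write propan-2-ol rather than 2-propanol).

7-bromo-8-iodooct-1-yne

Counting along the main chain through the multiple bond gives 8 carbons: the parent is octane.
A C≡C triple bond in the chain gives the infix -yne-.
Choose the numbering such that numbering from this end puts the triple bond at C-1 rather than C-7.
That gives the triple bond between C-1 and C-2; a bromo group at C-7; an iodo group at C-8.
Prefixes are listed alphabetically: bromo, iodo.
Assembling the pieces gives 7-bromo-8-iodooct-1-yne.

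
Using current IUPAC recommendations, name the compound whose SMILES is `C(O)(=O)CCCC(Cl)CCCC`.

5-chlorononanoic acid

Counting along the main chain through the –COOH group gives 9 carbons: the parent is nonane.
The principal characteristic group is a carboxylic acid (terminal –COOH), named with the suffix -oic acid.
The numbering direction is chosen so that the carboxylic acid carbon is C-1 by definition.
That gives a chloro group at C-5.
Putting it together: 5-chlorononanoic acid.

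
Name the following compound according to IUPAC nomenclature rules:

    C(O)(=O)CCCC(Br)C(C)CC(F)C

The longest chain bearing the –COOH group is 9 carbons long (nonane).
The highest-priority functional group is a carboxylic acid (terminal –COOH), so the name ends in -oic acid.
Number the chain so that the carboxylic acid carbon is C-1 by definition.
That gives a bromo group at C-5; a fluoro group at C-8; a methyl group at C-6.
The substituents are ordered alphabetically, ignoring any di-/tri- multipliers.
The name is 5-bromo-8-fluoro-6-methylnonanoic acid.

5-bromo-8-fluoro-6-methylnonanoic acid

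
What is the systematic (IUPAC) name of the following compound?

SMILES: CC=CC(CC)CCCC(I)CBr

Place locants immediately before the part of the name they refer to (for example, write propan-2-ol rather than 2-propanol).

9-bromo-4-ethyl-8-iodonon-2-ene

The longest carbon chain that includes the multiple bond has 9 carbons, so the parent hydride is nonane.
A C=C double bond in the chain gives the infix -ene-.
Number the chain so that numbering from this end puts the double bond at C-2 rather than C-7.
This places the double bond between C-2 and C-3; a bromo group at C-9; an ethyl group at C-4; an iodo group at C-8.
The substituents are ordered alphabetically, ignoring any di-/tri- multipliers.
Assembling the pieces gives 9-bromo-4-ethyl-8-iodonon-2-ene.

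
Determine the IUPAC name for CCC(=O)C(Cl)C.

The longest chain bearing the carbonyl is 5 carbons long (pentane).
The principal characteristic group is a ketone (C=O on an internal carbon), named with the suffix -one.
The numbering direction is chosen so that the substituent locant set {2} is lower than {4} at the first point of difference.
That gives the carbonyl at C-3; a chloro group at C-2.
Putting it together: 2-chloropentan-3-one.

2-chloropentan-3-one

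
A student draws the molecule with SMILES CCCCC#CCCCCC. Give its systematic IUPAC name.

undec-5-yne

The longest carbon chain that includes the multiple bond has 11 carbons, so the parent hydride is undecane.
A C≡C triple bond in the chain gives the infix -yne-.
Choose the numbering such that numbering from this end puts the triple bond at C-5 rather than C-6.
This places the triple bond between C-5 and C-6.
Assembling the pieces gives undec-5-yne.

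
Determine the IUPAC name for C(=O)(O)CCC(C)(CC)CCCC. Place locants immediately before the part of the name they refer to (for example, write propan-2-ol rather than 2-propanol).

4-ethyl-4-methyloctanoic acid

The longest carbon chain that includes the –COOH group has 8 carbons, so the parent hydride is octane.
A carboxylic acid (terminal –COOH) is the principal characteristic group, giving the suffix -oic acid.
Number the chain so that the carboxylic acid carbon is C-1 by definition.
This places an ethyl group at C-4; a methyl group at C-4.
Substituent prefixes are cited in alphabetical order (multiplying prefixes like di-/tri- are ignored for ordering).
The name is 4-ethyl-4-methyloctanoic acid.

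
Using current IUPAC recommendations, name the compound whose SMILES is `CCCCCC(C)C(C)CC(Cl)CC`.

The parent chain contains 11 carbons (undecane).
The numbering direction is chosen so that the substituent locant set {3,5,6} is lower than {6,7,9} at the first point of difference.
With this numbering: a chloro group at C-3; methyl groups at C-5 and C-6.
The substituents are ordered alphabetically, ignoring any di-/tri- multipliers.
The name is 3-chloro-5,6-dimethylundecane.

3-chloro-5,6-dimethylundecane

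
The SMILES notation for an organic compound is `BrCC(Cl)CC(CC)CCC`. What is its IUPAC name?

The longest continuous carbon chain has 7 atoms, so the parent hydride is heptane.
Choose the numbering such that the substituent locant set {1,2,4} is lower than {4,6,7} at the first point of difference.
This places a bromo group at C-1; a chloro group at C-2; an ethyl group at C-4.
Substituent prefixes are cited in alphabetical order (multiplying prefixes like di-/tri- are ignored for ordering).
Assembling the pieces gives 1-bromo-2-chloro-4-ethylheptane.

1-bromo-2-chloro-4-ethylheptane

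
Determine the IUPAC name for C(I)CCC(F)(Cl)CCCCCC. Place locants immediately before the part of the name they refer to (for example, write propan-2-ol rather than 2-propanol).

The longest carbon chain is 10 atoms: the parent is decane.
The numbering direction is chosen so that the substituent locant set {1,4,4} is lower than {7,7,10} at the first point of difference.
This places a chloro group at C-4; a fluoro group at C-4; an iodo group at C-1.
Prefixes are listed alphabetically: chloro, fluoro, iodo.
Putting it together: 4-chloro-4-fluoro-1-iododecane.

4-chloro-4-fluoro-1-iododecane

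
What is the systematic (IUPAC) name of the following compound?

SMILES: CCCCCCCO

heptan-1-ol

The longest chain bearing the –OH group is 7 carbons long (heptane).
The highest-priority functional group is an alcohol (–OH), so the name ends in -ol.
Number the chain so that numbering from this end puts the hydroxyl group at C-1 rather than C-7.
With this numbering: the hydroxyl at C-1.
The name is heptan-1-ol.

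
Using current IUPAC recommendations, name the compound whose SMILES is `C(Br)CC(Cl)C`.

The longest carbon chain is 4 atoms: the parent is butane.
Choose the numbering such that the substituent locant set {1,3} is lower than {2,4} at the first point of difference.
This places a bromo group at C-1; a chloro group at C-3.
The substituents are ordered alphabetically, ignoring any di-/tri- multipliers.
The name is 1-bromo-3-chlorobutane.

1-bromo-3-chlorobutane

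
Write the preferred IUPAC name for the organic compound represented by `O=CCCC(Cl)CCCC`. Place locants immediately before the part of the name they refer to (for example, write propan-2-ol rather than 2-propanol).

The longest carbon chain that includes the –CHO group has 8 carbons, so the parent hydride is octane.
The principal characteristic group is an aldehyde (terminal –CHO), named with the suffix -al.
Number the chain so that the aldehyde carbon is C-1 by definition.
This places a chloro group at C-4.
The name is 4-chlorooctanal.

4-chlorooctanal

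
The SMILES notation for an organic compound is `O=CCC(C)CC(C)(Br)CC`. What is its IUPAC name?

Counting along the main chain through the –CHO group gives 7 carbons: the parent is heptane.
An aldehyde (terminal –CHO) is the principal characteristic group, giving the suffix -al.
Number the chain so that the aldehyde carbon is C-1 by definition.
That gives a bromo group at C-5; methyl groups at C-3 and C-5.
Substituent prefixes are cited in alphabetical order (multiplying prefixes like di-/tri- are ignored for ordering).
The name is 5-bromo-3,5-dimethylheptanal.

5-bromo-3,5-dimethylheptanal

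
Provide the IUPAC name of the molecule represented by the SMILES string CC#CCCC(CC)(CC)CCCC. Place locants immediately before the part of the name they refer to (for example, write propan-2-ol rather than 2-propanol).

The longest carbon chain that includes the multiple bond has 10 carbons, so the parent hydride is decane.
There is one C≡C triple bond, indicated by the ending -yne.
Choose the numbering such that numbering from this end puts the triple bond at C-2 rather than C-8.
That gives the triple bond between C-2 and C-3; two ethyl groups at C-6.
Putting it together: 6,6-diethyldec-2-yne.

6,6-diethyldec-2-yne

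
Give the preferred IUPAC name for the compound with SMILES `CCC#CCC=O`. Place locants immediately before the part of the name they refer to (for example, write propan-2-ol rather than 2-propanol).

The longest carbon chain that includes the –CHO group and the multiple bond has 6 carbons, so the parent hydride is hexane.
An aldehyde (terminal –CHO) is the principal characteristic group, giving the suffix -al.
A C≡C triple bond in the chain gives the infix -yne-.
Number the chain so that the aldehyde carbon is C-1 by definition.
That gives the triple bond between C-3 and C-4.
Putting it together: hex-3-ynal.

hex-3-ynal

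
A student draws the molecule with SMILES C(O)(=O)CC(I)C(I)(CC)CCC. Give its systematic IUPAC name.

4-ethyl-3,4-diiodoheptanoic acid

Counting along the main chain through the –COOH group gives 7 carbons: the parent is heptane.
The principal characteristic group is a carboxylic acid (terminal –COOH), named with the suffix -oic acid.
Choose the numbering such that the carboxylic acid carbon is C-1 by definition.
With this numbering: an ethyl group at C-4; iodo groups at C-3 and C-4.
Prefixes are listed alphabetically: ethyl, iodo.
Putting it together: 4-ethyl-3,4-diiodoheptanoic acid.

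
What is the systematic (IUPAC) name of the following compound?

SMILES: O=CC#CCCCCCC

non-2-ynal

Counting along the main chain through the –CHO group and the multiple bond gives 9 carbons: the parent is nonane.
The principal characteristic group is an aldehyde (terminal –CHO), named with the suffix -al.
A C≡C triple bond in the chain gives the infix -yne-.
The numbering direction is chosen so that the aldehyde carbon is C-1 by definition.
That gives the triple bond between C-2 and C-3.
Assembling the pieces gives non-2-ynal.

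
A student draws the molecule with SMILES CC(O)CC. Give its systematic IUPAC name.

The longest chain bearing the –OH group is 4 carbons long (butane).
The highest-priority functional group is an alcohol (–OH), so the name ends in -ol.
Number the chain so that numbering from this end puts the hydroxyl group at C-2 rather than C-3.
That gives the hydroxyl at C-2.
The name is butan-2-ol.

butan-2-ol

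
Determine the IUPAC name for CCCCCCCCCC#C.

undec-1-yne

The longest carbon chain that includes the multiple bond has 11 carbons, so the parent hydride is undecane.
A C≡C triple bond in the chain gives the infix -yne-.
Number the chain so that numbering from this end puts the triple bond at C-1 rather than C-10.
That gives the triple bond between C-1 and C-2.
Assembling the pieces gives undec-1-yne.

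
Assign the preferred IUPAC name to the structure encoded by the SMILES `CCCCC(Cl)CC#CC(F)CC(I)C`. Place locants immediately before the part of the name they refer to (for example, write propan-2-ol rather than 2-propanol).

8-chloro-4-fluoro-2-iodododec-5-yne

The longest carbon chain that includes the multiple bond has 12 carbons, so the parent hydride is dodecane.
A C≡C triple bond in the chain gives the infix -yne-.
The numbering direction is chosen so that numbering from this end puts the triple bond at C-5 rather than C-7.
This places the triple bond between C-5 and C-6; a chloro group at C-8; a fluoro group at C-4; an iodo group at C-2.
Substituent prefixes are cited in alphabetical order (multiplying prefixes like di-/tri- are ignored for ordering).
Putting it together: 8-chloro-4-fluoro-2-iodododec-5-yne.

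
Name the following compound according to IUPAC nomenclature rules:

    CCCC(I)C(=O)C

The longest carbon chain that includes the carbonyl has 6 carbons, so the parent hydride is hexane.
The highest-priority functional group is a ketone (C=O on an internal carbon), so the name ends in -one.
Choose the numbering such that numbering from this end puts the carbonyl group at C-2 rather than C-5.
That gives the carbonyl at C-2; an iodo group at C-3.
Assembling the pieces gives 3-iodohexan-2-one.

3-iodohexan-2-one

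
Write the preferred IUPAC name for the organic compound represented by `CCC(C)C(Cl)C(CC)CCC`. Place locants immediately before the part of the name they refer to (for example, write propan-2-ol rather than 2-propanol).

The longest carbon chain is 8 atoms: the parent is octane.
Number the chain so that the substituent locant set {3,4,5} is lower than {4,5,6} at the first point of difference.
That gives a chloro group at C-4; an ethyl group at C-5; a methyl group at C-3.
The substituents are ordered alphabetically, ignoring any di-/tri- multipliers.
Putting it together: 4-chloro-5-ethyl-3-methyloctane.

4-chloro-5-ethyl-3-methyloctane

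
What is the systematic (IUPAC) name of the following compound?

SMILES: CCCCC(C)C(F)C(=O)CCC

Counting along the main chain through the carbonyl gives 10 carbons: the parent is decane.
A ketone (C=O on an internal carbon) is the principal characteristic group, giving the suffix -one.
Number the chain so that numbering from this end puts the carbonyl group at C-4 rather than C-7.
That gives the carbonyl at C-4; a fluoro group at C-5; a methyl group at C-6.
Substituent prefixes are cited in alphabetical order (multiplying prefixes like di-/tri- are ignored for ordering).
Assembling the pieces gives 5-fluoro-6-methyldecan-4-one.

5-fluoro-6-methyldecan-4-one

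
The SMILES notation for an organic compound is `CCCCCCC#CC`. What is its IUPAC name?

non-2-yne

The longest carbon chain that includes the multiple bond has 9 carbons, so the parent hydride is nonane.
A C≡C triple bond in the chain gives the infix -yne-.
The numbering direction is chosen so that numbering from this end puts the triple bond at C-2 rather than C-7.
This places the triple bond between C-2 and C-3.
Putting it together: non-2-yne.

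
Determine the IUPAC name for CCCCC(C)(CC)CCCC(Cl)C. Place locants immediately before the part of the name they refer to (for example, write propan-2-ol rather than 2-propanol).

The longest carbon chain is 10 atoms: the parent is decane.
Number the chain so that the substituent locant set {2,6,6} is lower than {5,5,9} at the first point of difference.
That gives a chloro group at C-2; an ethyl group at C-6; a methyl group at C-6.
Prefixes are listed alphabetically: chloro, ethyl, methyl.
Putting it together: 2-chloro-6-ethyl-6-methyldecane.

2-chloro-6-ethyl-6-methyldecane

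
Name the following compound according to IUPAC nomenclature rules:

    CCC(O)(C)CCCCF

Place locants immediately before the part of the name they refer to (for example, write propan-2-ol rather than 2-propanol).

7-fluoro-3-methylheptan-3-ol

The longest chain bearing the –OH group is 7 carbons long (heptane).
The principal characteristic group is an alcohol (–OH), named with the suffix -ol.
Number the chain so that numbering from this end puts the hydroxyl group at C-3 rather than C-5.
This places the hydroxyl at C-3; a fluoro group at C-7; a methyl group at C-3.
Substituent prefixes are cited in alphabetical order (multiplying prefixes like di-/tri- are ignored for ordering).
Assembling the pieces gives 7-fluoro-3-methylheptan-3-ol.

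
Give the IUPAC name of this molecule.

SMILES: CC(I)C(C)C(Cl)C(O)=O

The longest carbon chain that includes the –COOH group has 5 carbons, so the parent hydride is pentane.
A carboxylic acid (terminal –COOH) is the principal characteristic group, giving the suffix -oic acid.
Number the chain so that the carboxylic acid carbon is C-1 by definition.
This places a chloro group at C-2; an iodo group at C-4; a methyl group at C-3.
The substituents are ordered alphabetically, ignoring any di-/tri- multipliers.
Assembling the pieces gives 2-chloro-4-iodo-3-methylpentanoic acid.

2-chloro-4-iodo-3-methylpentanoic acid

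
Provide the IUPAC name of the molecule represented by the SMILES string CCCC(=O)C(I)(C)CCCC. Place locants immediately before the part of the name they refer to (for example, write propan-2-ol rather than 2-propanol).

5-iodo-5-methylnonan-4-one

The longest chain bearing the carbonyl is 9 carbons long (nonane).
The principal characteristic group is a ketone (C=O on an internal carbon), named with the suffix -one.
Choose the numbering such that numbering from this end puts the carbonyl group at C-4 rather than C-6.
This places the carbonyl at C-4; an iodo group at C-5; a methyl group at C-5.
Prefixes are listed alphabetically: iodo, methyl.
Putting it together: 5-iodo-5-methylnonan-4-one.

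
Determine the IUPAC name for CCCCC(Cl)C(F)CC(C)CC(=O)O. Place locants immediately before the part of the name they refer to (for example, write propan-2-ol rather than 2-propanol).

The longest carbon chain that includes the –COOH group has 10 carbons, so the parent hydride is decane.
A carboxylic acid (terminal –COOH) is the principal characteristic group, giving the suffix -oic acid.
The numbering direction is chosen so that the carboxylic acid carbon is C-1 by definition.
That gives a chloro group at C-6; a fluoro group at C-5; a methyl group at C-3.
The substituents are ordered alphabetically, ignoring any di-/tri- multipliers.
Assembling the pieces gives 6-chloro-5-fluoro-3-methyldecanoic acid.

6-chloro-5-fluoro-3-methyldecanoic acid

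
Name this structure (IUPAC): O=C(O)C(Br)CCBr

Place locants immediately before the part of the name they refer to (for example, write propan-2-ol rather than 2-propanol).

The longest carbon chain that includes the –COOH group has 4 carbons, so the parent hydride is butane.
The principal characteristic group is a carboxylic acid (terminal –COOH), named with the suffix -oic acid.
Number the chain so that the carboxylic acid carbon is C-1 by definition.
That gives bromo groups at C-2 and C-4.
Assembling the pieces gives 2,4-dibromobutanoic acid.

2,4-dibromobutanoic acid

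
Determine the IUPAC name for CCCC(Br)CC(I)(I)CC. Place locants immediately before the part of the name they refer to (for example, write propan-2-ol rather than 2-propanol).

5-bromo-3,3-diiodooctane

The longest continuous carbon chain has 8 atoms, so the parent hydride is octane.
The numbering direction is chosen so that the substituent locant set {3,3,5} is lower than {4,6,6} at the first point of difference.
With this numbering: a bromo group at C-5; two iodo groups at C-3.
Substituent prefixes are cited in alphabetical order (multiplying prefixes like di-/tri- are ignored for ordering).
Assembling the pieces gives 5-bromo-3,3-diiodooctane.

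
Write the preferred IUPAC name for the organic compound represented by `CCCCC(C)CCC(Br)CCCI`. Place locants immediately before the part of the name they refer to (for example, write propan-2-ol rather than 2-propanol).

4-bromo-1-iodo-7-methylundecane

The longest continuous carbon chain has 11 atoms, so the parent hydride is undecane.
Number the chain so that the substituent locant set {1,4,7} is lower than {5,8,11} at the first point of difference.
That gives a bromo group at C-4; an iodo group at C-1; a methyl group at C-7.
Prefixes are listed alphabetically: bromo, iodo, methyl.
Assembling the pieces gives 4-bromo-1-iodo-7-methylundecane.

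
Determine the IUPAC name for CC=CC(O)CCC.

Counting along the main chain through the –OH group and the multiple bond gives 7 carbons: the parent is heptane.
An alcohol (–OH) is the principal characteristic group, giving the suffix -ol.
A C=C double bond in the chain gives the infix -ene-.
Number the chain so that numbering from this end puts the double bond at C-2 rather than C-5.
That gives the hydroxyl at C-4; the double bond between C-2 and C-3.
Assembling the pieces gives hept-2-en-4-ol.

hept-2-en-4-ol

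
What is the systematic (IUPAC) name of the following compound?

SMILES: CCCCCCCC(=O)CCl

1-chlorononan-2-one

The longest chain bearing the carbonyl is 9 carbons long (nonane).
The principal characteristic group is a ketone (C=O on an internal carbon), named with the suffix -one.
The numbering direction is chosen so that numbering from this end puts the carbonyl group at C-2 rather than C-8.
With this numbering: the carbonyl at C-2; a chloro group at C-1.
The name is 1-chlorononan-2-one.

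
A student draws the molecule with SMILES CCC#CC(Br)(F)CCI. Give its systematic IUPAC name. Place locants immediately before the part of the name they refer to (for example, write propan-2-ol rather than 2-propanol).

5-bromo-5-fluoro-7-iodohept-3-yne

Counting along the main chain through the multiple bond gives 7 carbons: the parent is heptane.
There is one C≡C triple bond, indicated by the ending -yne.
Choose the numbering such that numbering from this end puts the triple bond at C-3 rather than C-4.
That gives the triple bond between C-3 and C-4; a bromo group at C-5; a fluoro group at C-5; an iodo group at C-7.
The substituents are ordered alphabetically, ignoring any di-/tri- multipliers.
Putting it together: 5-bromo-5-fluoro-7-iodohept-3-yne.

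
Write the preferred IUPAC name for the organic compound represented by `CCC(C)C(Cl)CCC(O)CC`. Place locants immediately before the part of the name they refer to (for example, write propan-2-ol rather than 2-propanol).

Counting along the main chain through the –OH group gives 9 carbons: the parent is nonane.
The principal characteristic group is an alcohol (–OH), named with the suffix -ol.
Number the chain so that numbering from this end puts the hydroxyl group at C-3 rather than C-7.
That gives the hydroxyl at C-3; a chloro group at C-6; a methyl group at C-7.
Substituent prefixes are cited in alphabetical order (multiplying prefixes like di-/tri- are ignored for ordering).
Putting it together: 6-chloro-7-methylnonan-3-ol.

6-chloro-7-methylnonan-3-ol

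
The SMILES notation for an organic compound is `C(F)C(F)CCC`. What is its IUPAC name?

1,2-difluoropentane

The parent chain contains 5 carbons (pentane).
The numbering direction is chosen so that the substituent locant set {1,2} is lower than {4,5} at the first point of difference.
With this numbering: fluoro groups at C-1 and C-2.
The name is 1,2-difluoropentane.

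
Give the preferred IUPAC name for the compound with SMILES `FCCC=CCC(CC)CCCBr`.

The longest carbon chain that includes the multiple bond has 9 carbons, so the parent hydride is nonane.
There is one C=C double bond, indicated by the ending -ene.
The numbering direction is chosen so that numbering from this end puts the double bond at C-3 rather than C-6.
This places the double bond between C-3 and C-4; a bromo group at C-9; an ethyl group at C-6; a fluoro group at C-1.
Prefixes are listed alphabetically: bromo, ethyl, fluoro.
The name is 9-bromo-6-ethyl-1-fluoronon-3-ene.

9-bromo-6-ethyl-1-fluoronon-3-ene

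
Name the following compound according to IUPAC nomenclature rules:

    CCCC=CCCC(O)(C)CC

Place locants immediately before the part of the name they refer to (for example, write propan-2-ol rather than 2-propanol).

3-methyldec-6-en-3-ol

Counting along the main chain through the –OH group and the multiple bond gives 10 carbons: the parent is decane.
An alcohol (–OH) is the principal characteristic group, giving the suffix -ol.
A C=C double bond in the chain gives the infix -ene-.
Number the chain so that numbering from this end puts the hydroxyl group at C-3 rather than C-8.
That gives the hydroxyl at C-3; the double bond between C-6 and C-7; a methyl group at C-3.
The name is 3-methyldec-6-en-3-ol.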